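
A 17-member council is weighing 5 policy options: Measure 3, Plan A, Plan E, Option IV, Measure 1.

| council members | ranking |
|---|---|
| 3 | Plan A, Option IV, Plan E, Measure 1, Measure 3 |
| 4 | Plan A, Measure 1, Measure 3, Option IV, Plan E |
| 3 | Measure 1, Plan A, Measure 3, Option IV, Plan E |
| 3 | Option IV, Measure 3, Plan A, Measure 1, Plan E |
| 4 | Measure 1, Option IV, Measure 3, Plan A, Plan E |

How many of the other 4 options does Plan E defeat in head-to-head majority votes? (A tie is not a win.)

Plan E against each rival (17 council members):
Plan E vs Measure 3: 3 for Plan E, 14 for Measure 3 — Measure 3 by 14–3.
Plan E vs Plan A: 0 for Plan E, 17 for Plan A — Plan A by 17–0.
Plan E vs Option IV: Plan E preferred on 0 ballots; Option IV wins 17–0.
Plan E vs Measure 1: Plan E preferred on 3 ballots; Measure 1 wins 14–3.
Plan E beats no one; loses to Measure 3, Plan A, Option IV, Measure 1 — 0 pairwise wins.

0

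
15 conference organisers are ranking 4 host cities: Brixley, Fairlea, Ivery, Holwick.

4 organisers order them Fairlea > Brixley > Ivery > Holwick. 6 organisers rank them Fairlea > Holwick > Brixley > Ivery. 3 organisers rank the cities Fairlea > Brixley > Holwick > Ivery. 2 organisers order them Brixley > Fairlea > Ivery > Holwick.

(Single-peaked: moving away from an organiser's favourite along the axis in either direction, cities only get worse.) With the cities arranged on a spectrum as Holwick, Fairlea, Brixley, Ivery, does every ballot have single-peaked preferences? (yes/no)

yes

Axis positions: Holwick=1, Fairlea=2, Brixley=3, Ivery=4.
Ballot type 1 (peak Fairlea at position 2): ranking walks positions 2-3-4-1, expanding outward from the peak — single-peaked.
Ballot type 2 (peak Fairlea at position 2): ranking walks positions 2-1-3-4, expanding outward from the peak — single-peaked.
Ballot type 3 (peak Fairlea at position 2): ranking walks positions 2-3-1-4, expanding outward from the peak — single-peaked.
Ballot type 4 (peak Brixley at position 3): ranking walks positions 3-2-4-1, expanding outward from the peak — single-peaked.
Every ranking is single-peaked on this axis.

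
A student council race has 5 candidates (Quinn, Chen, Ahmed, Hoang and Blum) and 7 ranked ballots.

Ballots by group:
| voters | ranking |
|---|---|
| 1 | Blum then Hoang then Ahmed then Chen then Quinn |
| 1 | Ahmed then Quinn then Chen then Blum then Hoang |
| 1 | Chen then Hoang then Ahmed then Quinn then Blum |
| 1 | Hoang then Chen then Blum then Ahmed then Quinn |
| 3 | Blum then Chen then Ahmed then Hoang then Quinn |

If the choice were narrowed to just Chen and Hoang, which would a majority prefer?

Chen

Ballots ranking Chen above Hoang: 1 + 1 + 3 = 5.
Ballots ranking Hoang above Chen: 7 − 5 = 2.
Chen wins the head-to-head 5–2.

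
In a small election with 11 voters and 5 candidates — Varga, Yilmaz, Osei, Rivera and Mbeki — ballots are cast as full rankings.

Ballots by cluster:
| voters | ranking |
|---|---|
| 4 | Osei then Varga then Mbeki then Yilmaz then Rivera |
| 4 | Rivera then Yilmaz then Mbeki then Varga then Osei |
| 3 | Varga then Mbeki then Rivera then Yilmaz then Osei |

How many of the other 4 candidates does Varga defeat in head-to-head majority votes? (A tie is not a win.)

4

Varga against each rival (11 voters):
Varga vs Yilmaz: Varga preferred on 4+3 = 7 ballots; Varga wins 7–4.
Varga vs Osei: 7 to 4, Varga.
Varga–Rivera: Varga 7–4.
Varga vs Mbeki: 4+3 = 7 for Varga, 4 for Mbeki — Varga by 7–4.
Varga beats Yilmaz, Osei, Rivera, Mbeki — 4 pairwise wins.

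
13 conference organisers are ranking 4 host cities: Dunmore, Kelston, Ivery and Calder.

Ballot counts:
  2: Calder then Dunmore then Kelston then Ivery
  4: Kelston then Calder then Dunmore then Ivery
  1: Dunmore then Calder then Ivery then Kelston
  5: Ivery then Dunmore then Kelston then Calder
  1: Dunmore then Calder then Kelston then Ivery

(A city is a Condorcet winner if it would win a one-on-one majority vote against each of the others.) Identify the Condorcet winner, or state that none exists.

Pairwise majorities:
Dunmore–Kelston: Dunmore 9–4.
Dunmore–Ivery: Dunmore 8–5.
Dunmore–Calder: Dunmore 7–6.
Kelston–Ivery: Kelston 7–6.
Kelston vs Calder: Kelston, 9–4.
Ivery–Calder: Calder 8–5.
Dunmore defeats every rival head-to-head and is the Condorcet winner.

Dunmore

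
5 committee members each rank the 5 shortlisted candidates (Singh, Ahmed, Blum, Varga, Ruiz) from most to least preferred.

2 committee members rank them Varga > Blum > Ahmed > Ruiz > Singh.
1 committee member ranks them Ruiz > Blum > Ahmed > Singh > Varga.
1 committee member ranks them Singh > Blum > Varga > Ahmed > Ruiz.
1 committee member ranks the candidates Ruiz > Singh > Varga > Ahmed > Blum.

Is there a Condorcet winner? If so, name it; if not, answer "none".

none

Pairwise majorities:
Singh vs Ahmed: Ahmed wins 3–2.
Singh–Blum: Blum 3–2.
Singh–Varga: Singh 3–2.
Singh vs Ruiz: Ruiz, 4–1.
Ahmed vs Blum: Blum, 4–1.
Ahmed vs Varga: Varga wins 4–1.
Ahmed–Ruiz: Ahmed 3–2.
Blum vs Varga: Varga, 3–2.
Blum vs Ruiz: Blum, 3–2.
Varga vs Ruiz: Varga, 3–2.
Every candidate loses at least once (Singh loses to Ahmed; Ahmed loses to Blum; Blum loses to Varga; Varga loses to Singh; Ruiz loses to Ahmed). The majority relation contains the cycle Singh → Varga → Ahmed → Singh, so there is no Condorcet winner.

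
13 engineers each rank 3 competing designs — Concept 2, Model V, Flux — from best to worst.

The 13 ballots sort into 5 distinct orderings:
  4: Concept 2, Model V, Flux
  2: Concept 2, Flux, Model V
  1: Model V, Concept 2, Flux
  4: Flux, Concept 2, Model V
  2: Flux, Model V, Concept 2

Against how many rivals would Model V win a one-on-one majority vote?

0

Model V against each rival (13 engineers):
Model V vs Concept 2: Model V is ranked higher on 1+2 = 3 ballots, Concept 2 on 10. Concept 2 wins 10–3.
Model V vs Flux: Flux wins 8–5.
Model V beats no one; loses to Concept 2, Flux — 0 pairwise wins.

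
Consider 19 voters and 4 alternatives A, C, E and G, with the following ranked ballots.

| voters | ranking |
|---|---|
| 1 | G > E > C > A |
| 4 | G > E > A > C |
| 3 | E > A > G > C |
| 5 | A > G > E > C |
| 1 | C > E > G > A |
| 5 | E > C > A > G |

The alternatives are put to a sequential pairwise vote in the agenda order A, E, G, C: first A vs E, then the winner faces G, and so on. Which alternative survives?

G

Round 1: A vs E — 5–14, E advances.
Round 2: E vs G — 9–10, G advances.
Round 3: G vs C — 13–6, G advances.
The agenda winner is G.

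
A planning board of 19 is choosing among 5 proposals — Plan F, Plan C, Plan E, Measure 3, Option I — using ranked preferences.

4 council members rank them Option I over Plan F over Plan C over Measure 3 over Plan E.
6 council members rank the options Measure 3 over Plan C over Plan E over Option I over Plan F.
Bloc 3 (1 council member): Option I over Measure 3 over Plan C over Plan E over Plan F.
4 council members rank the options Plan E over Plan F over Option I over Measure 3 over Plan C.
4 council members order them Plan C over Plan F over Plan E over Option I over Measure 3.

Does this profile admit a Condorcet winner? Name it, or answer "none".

none

Check each pair by majority over 19 ballots:
Plan F vs Plan C: Plan C wins 11–8.
Plan F vs Plan E: Plan F is ranked higher on 4+4 = 8 ballots, Plan E on 11. Plan E wins 11–8.
Plan F vs Measure 3: Plan F, 12–7.
Plan F vs Option I: Option I wins 11–8.
Plan C vs Plan E: 15 to 4, Plan C.
Plan C vs Measure 3: Plan C is ranked higher on 4+4 = 8 ballots, Measure 3 on 11. Measure 3 wins 11–8.
Plan C vs Option I: Plan C preferred on 6+4 = 10 ballots; Plan C wins 10–9.
Plan E vs Measure 3: 4+4 = 8 for Plan E, 11 for Measure 3 — Measure 3 by 11–8.
Plan E vs Option I: Plan E, 14–5.
Measure 3 vs Option I: Option I, 13–6.
Every option loses at least once (Plan F loses to Plan C; Plan C loses to Measure 3; Plan E loses to Plan C; Measure 3 loses to Plan F; Option I loses to Plan C). The majority relation contains the cycle Plan F → Measure 3 → Plan C → Plan F, so there is no Condorcet winner.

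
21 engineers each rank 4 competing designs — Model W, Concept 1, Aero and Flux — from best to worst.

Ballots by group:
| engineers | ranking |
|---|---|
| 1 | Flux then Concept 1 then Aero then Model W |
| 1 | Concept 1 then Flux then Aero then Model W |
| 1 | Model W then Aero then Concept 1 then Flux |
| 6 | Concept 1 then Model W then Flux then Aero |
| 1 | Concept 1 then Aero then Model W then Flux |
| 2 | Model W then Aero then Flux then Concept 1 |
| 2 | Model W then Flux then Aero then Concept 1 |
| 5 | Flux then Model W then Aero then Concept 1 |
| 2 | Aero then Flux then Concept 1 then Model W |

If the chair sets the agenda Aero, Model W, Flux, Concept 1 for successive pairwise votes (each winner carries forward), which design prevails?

Concept 1

Round 1: Aero vs Model W — 5–16, Model W advances.
Round 2: Model W vs Flux — 12–9, Model W advances.
Round 3: Model W vs Concept 1 — 10–11, Concept 1 advances.
The agenda winner is Concept 1.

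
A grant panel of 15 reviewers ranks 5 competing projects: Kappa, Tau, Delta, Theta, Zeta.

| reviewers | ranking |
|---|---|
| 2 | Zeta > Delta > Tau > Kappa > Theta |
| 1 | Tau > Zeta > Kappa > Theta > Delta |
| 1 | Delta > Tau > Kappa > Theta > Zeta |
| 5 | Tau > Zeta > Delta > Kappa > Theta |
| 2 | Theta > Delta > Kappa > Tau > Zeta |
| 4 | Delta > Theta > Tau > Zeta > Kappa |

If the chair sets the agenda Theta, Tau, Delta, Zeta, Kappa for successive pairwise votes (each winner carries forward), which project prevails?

Zeta

Round 1: Theta vs Tau — 6–9, Tau advances.
Round 2: Tau vs Delta — 6–9, Delta advances.
Round 3: Delta vs Zeta — 7–8, Zeta advances.
Round 4: Zeta vs Kappa — 12–3, Zeta advances.
The agenda winner is Zeta.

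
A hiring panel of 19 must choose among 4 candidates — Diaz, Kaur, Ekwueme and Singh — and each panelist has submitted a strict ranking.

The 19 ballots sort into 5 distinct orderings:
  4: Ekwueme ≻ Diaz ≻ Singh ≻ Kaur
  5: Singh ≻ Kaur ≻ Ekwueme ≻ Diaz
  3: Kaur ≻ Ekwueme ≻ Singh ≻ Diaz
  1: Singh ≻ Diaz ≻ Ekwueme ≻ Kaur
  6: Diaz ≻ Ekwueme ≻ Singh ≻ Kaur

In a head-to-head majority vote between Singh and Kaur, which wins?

Singh

Ballots ranking Singh above Kaur: 4 + 5 + 1 + 6 = 16.
Ballots ranking Kaur above Singh: 19 − 16 = 3.
Singh wins the head-to-head 16–3.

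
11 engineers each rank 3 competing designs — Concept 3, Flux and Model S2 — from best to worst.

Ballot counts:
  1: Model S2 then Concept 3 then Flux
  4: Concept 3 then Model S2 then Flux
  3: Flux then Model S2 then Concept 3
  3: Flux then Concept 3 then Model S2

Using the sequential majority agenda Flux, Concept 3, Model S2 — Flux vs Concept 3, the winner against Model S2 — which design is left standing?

Flux

Round 1: Flux vs Concept 3 — 6–5, Flux advances.
Round 2: Flux vs Model S2 — 6–5, Flux advances.
Flux survives the agenda.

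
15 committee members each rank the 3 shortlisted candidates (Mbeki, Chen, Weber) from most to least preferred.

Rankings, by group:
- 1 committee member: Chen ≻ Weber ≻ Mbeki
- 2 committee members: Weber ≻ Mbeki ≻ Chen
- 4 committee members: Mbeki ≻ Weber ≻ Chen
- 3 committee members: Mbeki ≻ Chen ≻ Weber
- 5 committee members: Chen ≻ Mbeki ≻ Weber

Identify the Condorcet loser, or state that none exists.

Weber

Head-to-head results (15 committee members):
Mbeki vs Chen: Mbeki, 9–6.
Mbeki vs Weber: Mbeki preferred on 4+3+5 = 12 ballots; Mbeki wins 12–3.
Chen vs Weber: Chen, 9–6.
Only Weber has no wins; Weber is the Condorcet loser.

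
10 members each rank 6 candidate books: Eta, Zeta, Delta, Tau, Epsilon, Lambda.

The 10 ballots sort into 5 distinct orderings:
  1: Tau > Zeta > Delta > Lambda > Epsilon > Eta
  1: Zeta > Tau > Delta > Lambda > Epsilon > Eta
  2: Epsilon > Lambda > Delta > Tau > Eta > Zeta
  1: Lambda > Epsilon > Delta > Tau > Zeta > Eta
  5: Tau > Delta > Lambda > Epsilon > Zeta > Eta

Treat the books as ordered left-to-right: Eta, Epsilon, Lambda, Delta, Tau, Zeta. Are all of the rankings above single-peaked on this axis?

yes

Axis positions: Eta=1, Epsilon=2, Lambda=3, Delta=4, Tau=5, Zeta=6.
Faction 1 (peak Tau at position 5): ranking walks positions 5-6-4-3-2-1, expanding outward from the peak — single-peaked.
Faction 2 (peak Zeta at position 6): ranking walks positions 6-5-4-3-2-1, expanding outward from the peak — single-peaked.
Faction 3 (peak Epsilon at position 2): ranking walks positions 2-3-4-5-1-6, expanding outward from the peak — single-peaked.
Faction 4 (peak Lambda at position 3): ranking walks positions 3-2-4-5-6-1, expanding outward from the peak — single-peaked.
Faction 5 (peak Tau at position 5): ranking walks positions 5-4-3-2-6-1, expanding outward from the peak — single-peaked.
Every ranking is single-peaked on this axis.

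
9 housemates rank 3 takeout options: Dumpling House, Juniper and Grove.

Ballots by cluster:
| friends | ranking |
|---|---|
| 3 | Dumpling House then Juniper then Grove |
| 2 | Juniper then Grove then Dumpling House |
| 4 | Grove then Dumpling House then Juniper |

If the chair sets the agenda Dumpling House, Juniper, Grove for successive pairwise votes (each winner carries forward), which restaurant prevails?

Round 1: Dumpling House vs Juniper — 7–2, Dumpling House advances.
Round 2: Dumpling House vs Grove — 3–6, Grove advances.
The agenda winner is Grove.

Grove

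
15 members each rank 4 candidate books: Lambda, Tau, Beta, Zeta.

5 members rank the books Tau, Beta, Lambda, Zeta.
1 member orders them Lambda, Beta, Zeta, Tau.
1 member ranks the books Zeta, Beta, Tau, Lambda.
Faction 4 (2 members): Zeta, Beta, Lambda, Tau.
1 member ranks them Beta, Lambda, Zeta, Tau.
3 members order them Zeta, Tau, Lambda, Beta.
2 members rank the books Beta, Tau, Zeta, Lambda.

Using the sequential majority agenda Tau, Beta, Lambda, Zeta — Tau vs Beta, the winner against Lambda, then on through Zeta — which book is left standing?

Round 1: Tau vs Beta — 8–7, Tau advances.
Round 2: Tau vs Lambda — 11–4, Tau advances.
Round 3: Tau vs Zeta — 7–8, Zeta advances.
The agenda winner is Zeta.

Zeta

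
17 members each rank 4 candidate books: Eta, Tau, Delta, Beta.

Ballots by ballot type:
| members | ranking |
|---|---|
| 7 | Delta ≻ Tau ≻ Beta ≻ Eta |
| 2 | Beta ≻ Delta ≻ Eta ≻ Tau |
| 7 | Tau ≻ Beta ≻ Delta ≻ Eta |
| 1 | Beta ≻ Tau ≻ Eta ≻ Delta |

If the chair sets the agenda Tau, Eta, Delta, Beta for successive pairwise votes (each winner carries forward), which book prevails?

Beta

Round 1: Tau vs Eta — 15–2, Tau advances.
Round 2: Tau vs Delta — 8–9, Delta advances.
Round 3: Delta vs Beta — 7–10, Beta advances.
The agenda winner is Beta.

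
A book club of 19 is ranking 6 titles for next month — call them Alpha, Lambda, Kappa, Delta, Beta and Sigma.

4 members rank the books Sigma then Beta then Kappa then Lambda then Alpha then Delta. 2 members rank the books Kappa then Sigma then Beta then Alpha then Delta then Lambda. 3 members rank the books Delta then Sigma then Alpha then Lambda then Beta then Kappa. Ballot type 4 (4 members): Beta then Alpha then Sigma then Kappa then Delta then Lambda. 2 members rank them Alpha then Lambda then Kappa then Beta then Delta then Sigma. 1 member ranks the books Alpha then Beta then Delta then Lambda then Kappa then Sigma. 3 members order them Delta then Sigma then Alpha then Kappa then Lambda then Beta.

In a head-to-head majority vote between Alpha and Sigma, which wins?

Sigma

Ballots ranking Alpha above Sigma: 4 + 2 + 1 = 7.
Ballots ranking Sigma above Alpha: 19 − 7 = 12.
Sigma wins the head-to-head 12–7.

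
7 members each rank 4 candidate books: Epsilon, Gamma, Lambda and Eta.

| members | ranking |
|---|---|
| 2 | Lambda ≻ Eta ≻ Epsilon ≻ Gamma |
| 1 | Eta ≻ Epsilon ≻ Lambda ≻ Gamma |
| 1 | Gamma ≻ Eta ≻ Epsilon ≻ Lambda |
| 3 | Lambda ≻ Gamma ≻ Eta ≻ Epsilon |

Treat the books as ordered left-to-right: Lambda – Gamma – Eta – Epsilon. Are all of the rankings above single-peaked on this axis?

no

Axis positions: Lambda=1, Gamma=2, Eta=3, Epsilon=4.
Group 1: ranking walks positions 1-3-4-2; Eta is ranked above Gamma even though Gamma lies between Eta and the peak Lambda on the axis — preferences dip and rise again. Not single-peaked.
Group 2: ranking walks positions 3-4-1-2; Lambda is ranked above Gamma even though Gamma lies between Lambda and the peak Eta on the axis — preferences dip and rise again. Not single-peaked.
Group 3 (peak Gamma at position 2): ranking walks positions 2-3-4-1, expanding outward from the peak — single-peaked.
Group 4 (peak Lambda at position 1): ranking walks positions 1-2-3-4, expanding outward from the peak — single-peaked.
Group 1 violates single-peakedness, so the profile is not single-peaked on this axis.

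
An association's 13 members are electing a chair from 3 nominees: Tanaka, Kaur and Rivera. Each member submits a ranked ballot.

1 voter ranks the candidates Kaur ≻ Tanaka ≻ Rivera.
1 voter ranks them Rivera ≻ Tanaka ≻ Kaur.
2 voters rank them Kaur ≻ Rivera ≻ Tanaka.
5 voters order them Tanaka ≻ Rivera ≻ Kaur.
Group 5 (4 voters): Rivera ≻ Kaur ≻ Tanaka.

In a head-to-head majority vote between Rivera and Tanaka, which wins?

Ballots ranking Rivera above Tanaka: 1 + 2 + 4 = 7.
Ballots ranking Tanaka above Rivera: 13 − 7 = 6.
Rivera wins the head-to-head 7–6.

Rivera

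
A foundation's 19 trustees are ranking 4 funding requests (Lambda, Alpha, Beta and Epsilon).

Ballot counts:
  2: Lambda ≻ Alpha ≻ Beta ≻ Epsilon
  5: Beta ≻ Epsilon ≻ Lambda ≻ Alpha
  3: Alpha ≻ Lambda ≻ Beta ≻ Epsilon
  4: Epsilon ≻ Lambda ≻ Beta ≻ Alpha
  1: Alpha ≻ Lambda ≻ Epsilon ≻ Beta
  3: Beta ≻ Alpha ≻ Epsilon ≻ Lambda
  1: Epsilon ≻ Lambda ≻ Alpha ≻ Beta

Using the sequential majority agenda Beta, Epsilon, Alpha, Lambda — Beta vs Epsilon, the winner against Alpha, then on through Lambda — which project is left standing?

Lambda

Round 1: Beta vs Epsilon — 13–6, Beta advances.
Round 2: Beta vs Alpha — 12–7, Beta advances.
Round 3: Beta vs Lambda — 8–11, Lambda advances.
Lambda survives the agenda.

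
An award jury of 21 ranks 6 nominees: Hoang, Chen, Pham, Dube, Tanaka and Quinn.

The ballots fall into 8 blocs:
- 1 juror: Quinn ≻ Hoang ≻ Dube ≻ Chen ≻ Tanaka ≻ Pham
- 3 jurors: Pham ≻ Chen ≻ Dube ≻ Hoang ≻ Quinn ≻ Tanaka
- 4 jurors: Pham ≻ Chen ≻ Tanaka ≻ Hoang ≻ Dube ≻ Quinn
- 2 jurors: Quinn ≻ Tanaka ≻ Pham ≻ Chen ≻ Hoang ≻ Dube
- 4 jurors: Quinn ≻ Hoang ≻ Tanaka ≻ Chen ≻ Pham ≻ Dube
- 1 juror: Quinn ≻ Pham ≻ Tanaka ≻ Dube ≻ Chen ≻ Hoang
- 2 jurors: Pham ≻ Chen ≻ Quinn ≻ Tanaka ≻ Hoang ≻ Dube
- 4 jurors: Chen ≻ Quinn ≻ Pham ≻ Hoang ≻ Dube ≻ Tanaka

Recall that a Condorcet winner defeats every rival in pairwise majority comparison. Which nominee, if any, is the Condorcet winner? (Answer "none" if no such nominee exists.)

Check each pair by majority over 21 ballots:
Hoang vs Chen: 5 to 16, Chen.
Hoang vs Pham: Hoang preferred on 1+4 = 5 ballots; Pham wins 16–5.
Hoang vs Dube: Hoang is ranked higher on 1+4+2+4+2+4 = 17 ballots, Dube on 4. Hoang wins 17–4.
Hoang vs Tanaka: Hoang is ranked higher on 1+3+4+4 = 12 ballots, Tanaka on 9. Hoang wins 12–9.
Hoang vs Quinn: 3+4 = 7 for Hoang, 14 for Quinn — Quinn by 14–7.
Chen vs Pham: Chen preferred on 1+4+4 = 9 ballots; Pham wins 12–9.
Chen vs Dube: Chen preferred on 3+4+2+4+2+4 = 19 ballots; Chen wins 19–2.
Chen vs Tanaka: Chen preferred on 1+3+4+2+4 = 14 ballots; Chen wins 14–7.
Chen vs Quinn: Chen is ranked higher on 3+4+2+4 = 13 ballots, Quinn on 8. Chen wins 13–8.
Pham vs Dube: Pham is ranked higher on 20 ballots, Dube on 1. Pham wins 20–1.
Pham vs Tanaka: Pham preferred on 3+4+1+2+4 = 14 ballots; Pham wins 14–7.
Pham vs Quinn: 3+4+2 = 9 for Pham, 12 for Quinn — Quinn by 12–9.
Dube vs Tanaka: 1+3+4 = 8 for Dube, 13 for Tanaka — Tanaka by 13–8.
Dube vs Quinn: 3+4 = 7 for Dube, 14 for Quinn — Quinn by 14–7.
Tanaka vs Quinn: 4 for Tanaka, 17 for Quinn — Quinn by 17–4.
Every nominee loses at least once (Hoang loses to Chen; Chen loses to Pham; Pham loses to Quinn; Dube loses to Hoang; Tanaka loses to Hoang; Quinn loses to Chen). The majority relation contains the cycle Chen beats Quinn beats Pham beats Chen, so there is no Condorcet winner.

none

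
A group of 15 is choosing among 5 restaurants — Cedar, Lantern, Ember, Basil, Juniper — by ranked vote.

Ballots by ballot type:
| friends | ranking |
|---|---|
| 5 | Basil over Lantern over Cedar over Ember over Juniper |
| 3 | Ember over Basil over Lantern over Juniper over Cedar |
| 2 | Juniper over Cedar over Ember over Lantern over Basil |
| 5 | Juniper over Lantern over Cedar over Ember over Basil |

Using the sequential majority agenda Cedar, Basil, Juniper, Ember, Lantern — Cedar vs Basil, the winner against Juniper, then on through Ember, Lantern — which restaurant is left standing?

Round 1: Cedar vs Basil — 7–8, Basil advances.
Round 2: Basil vs Juniper — 8–7, Basil advances.
Round 3: Basil vs Ember — 5–10, Ember advances.
Round 4: Ember vs Lantern — 5–10, Lantern advances.
Lantern survives the agenda.

Lantern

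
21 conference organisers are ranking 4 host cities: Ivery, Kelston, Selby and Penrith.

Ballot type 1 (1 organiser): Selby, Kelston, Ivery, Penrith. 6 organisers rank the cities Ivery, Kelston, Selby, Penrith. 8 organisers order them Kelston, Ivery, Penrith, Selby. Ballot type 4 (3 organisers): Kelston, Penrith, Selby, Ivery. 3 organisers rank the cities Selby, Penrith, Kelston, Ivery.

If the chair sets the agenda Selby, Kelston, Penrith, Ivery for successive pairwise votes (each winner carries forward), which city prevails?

Round 1: Selby vs Kelston — 4–17, Kelston advances.
Round 2: Kelston vs Penrith — 18–3, Kelston advances.
Round 3: Kelston vs Ivery — 15–6, Kelston advances.
Kelston survives the agenda.

Kelston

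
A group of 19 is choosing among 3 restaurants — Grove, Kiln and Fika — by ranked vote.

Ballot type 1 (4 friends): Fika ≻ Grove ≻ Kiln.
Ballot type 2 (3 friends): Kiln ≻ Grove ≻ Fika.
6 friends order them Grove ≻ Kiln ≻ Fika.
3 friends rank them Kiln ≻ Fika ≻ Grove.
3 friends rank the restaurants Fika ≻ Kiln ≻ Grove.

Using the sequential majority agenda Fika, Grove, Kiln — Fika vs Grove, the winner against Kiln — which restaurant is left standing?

Round 1: Fika vs Grove — 10–9, Fika advances.
Round 2: Fika vs Kiln — 7–12, Kiln advances.
The agenda winner is Kiln.

Kiln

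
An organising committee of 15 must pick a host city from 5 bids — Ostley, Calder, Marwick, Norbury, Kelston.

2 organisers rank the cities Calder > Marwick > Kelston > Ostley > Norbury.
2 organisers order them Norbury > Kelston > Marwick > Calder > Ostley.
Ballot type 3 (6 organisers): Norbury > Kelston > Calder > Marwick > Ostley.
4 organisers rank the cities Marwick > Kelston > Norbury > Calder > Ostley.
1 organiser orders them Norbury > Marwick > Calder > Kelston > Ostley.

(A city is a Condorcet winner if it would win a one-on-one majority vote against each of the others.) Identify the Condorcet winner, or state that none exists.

Norbury

Head-to-head results (15 organisers):
Ostley vs Calder: Ostley preferred on 0 ballots; Calder wins 15–0.
Ostley vs Marwick: Ostley preferred on 0 ballots; Marwick wins 15–0.
Ostley vs Norbury: 2 to 13, Norbury.
Ostley vs Kelston: Kelston wins 15–0.
Calder vs Marwick: Calder, 8–7.
Calder vs Norbury: 2 to 13, Norbury.
Calder vs Kelston: 2+1 = 3 for Calder, 12 for Kelston — Kelston by 12–3.
Marwick vs Norbury: Norbury, 9–6.
Marwick–Kelston: Kelston 8–7.
Norbury–Kelston: Norbury 9–6.
Norbury defeats every rival head-to-head and is the Condorcet winner.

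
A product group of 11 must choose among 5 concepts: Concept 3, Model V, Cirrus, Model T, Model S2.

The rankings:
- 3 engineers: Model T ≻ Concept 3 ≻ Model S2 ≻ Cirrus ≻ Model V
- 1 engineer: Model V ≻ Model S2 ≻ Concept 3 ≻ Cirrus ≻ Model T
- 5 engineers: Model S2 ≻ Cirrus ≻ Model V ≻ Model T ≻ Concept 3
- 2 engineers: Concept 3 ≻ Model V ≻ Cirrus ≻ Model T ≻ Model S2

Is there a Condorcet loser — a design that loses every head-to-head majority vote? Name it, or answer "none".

none

Pairwise majorities:
Concept 3 vs Model V: Model V wins 6–5.
Concept 3 vs Cirrus: Concept 3, 6–5.
Concept 3–Model T: Model T 8–3.
Concept 3 vs Model S2: Model S2 wins 6–5.
Model V vs Cirrus: Model V preferred on 1+2 = 3 ballots; Cirrus wins 8–3.
Model V vs Model T: Model V, 8–3.
Model V–Model S2: Model S2 8–3.
Cirrus vs Model T: Cirrus preferred on 1+5+2 = 8 ballots; Cirrus wins 8–3.
Cirrus vs Model S2: Model S2, 9–2.
Model T vs Model S2: 5 to 6, Model S2.
Each design has at least one pairwise win (Concept 3 beats Cirrus; Model V beats Concept 3; Cirrus beats Model V; Model T beats Concept 3; Model S2 beats Concept 3) — no Condorcet loser.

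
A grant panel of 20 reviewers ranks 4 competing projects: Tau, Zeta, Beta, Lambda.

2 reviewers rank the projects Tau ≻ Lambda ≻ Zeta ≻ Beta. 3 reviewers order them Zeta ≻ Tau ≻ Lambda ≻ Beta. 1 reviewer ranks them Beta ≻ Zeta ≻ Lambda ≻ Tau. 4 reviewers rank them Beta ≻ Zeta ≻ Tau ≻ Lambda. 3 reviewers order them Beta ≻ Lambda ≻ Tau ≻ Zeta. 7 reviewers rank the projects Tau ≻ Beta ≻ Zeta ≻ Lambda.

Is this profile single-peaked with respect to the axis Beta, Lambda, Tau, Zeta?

no

Axis positions: Beta=1, Lambda=2, Tau=3, Zeta=4.
Bloc 1 (peak Tau at position 3): ranking walks positions 3-2-4-1, expanding outward from the peak — single-peaked.
Bloc 2 (peak Zeta at position 4): ranking walks positions 4-3-2-1, expanding outward from the peak — single-peaked.
Bloc 3: ranking walks positions 1-4-2-3; Zeta is ranked above Lambda even though Lambda lies between Zeta and the peak Beta on the axis — preferences dip and rise again. Not single-peaked.
Bloc 4: ranking walks positions 1-4-3-2; Zeta is ranked above Lambda even though Lambda lies between Zeta and the peak Beta on the axis — preferences dip and rise again. Not single-peaked.
Bloc 5 (peak Beta at position 1): ranking walks positions 1-2-3-4, expanding outward from the peak — single-peaked.
Bloc 6: ranking walks positions 3-1-4-2; Beta is ranked above Lambda even though Lambda lies between Beta and the peak Tau on the axis — preferences dip and rise again. Not single-peaked.
Bloc 3 violates single-peakedness, so the profile is not single-peaked on this axis.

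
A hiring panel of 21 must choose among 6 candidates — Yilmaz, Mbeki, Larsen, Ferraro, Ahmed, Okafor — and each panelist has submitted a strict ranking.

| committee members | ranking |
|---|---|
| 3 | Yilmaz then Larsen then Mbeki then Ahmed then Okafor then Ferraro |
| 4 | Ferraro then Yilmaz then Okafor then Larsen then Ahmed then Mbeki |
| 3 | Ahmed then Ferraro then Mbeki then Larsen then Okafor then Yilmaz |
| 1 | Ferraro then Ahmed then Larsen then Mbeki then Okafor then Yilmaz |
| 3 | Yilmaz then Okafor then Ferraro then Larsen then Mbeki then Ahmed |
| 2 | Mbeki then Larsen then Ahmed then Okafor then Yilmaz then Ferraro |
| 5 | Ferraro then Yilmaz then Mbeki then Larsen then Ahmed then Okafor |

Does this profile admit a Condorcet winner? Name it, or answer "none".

Pairwise majorities:
Yilmaz vs Mbeki: Yilmaz, 15–6.
Yilmaz vs Larsen: Yilmaz wins 15–6.
Yilmaz vs Ferraro: Ferraro wins 13–8.
Yilmaz–Ahmed: Yilmaz 15–6.
Yilmaz–Okafor: Yilmaz 15–6.
Mbeki vs Larsen: Larsen, 11–10.
Mbeki vs Ferraro: Ferraro wins 16–5.
Mbeki vs Ahmed: Mbeki, 13–8.
Mbeki vs Okafor: Mbeki, 14–7.
Larsen–Ferraro: Ferraro 16–5.
Larsen vs Ahmed: Larsen wins 17–4.
Larsen vs Okafor: Larsen, 14–7.
Ferraro vs Ahmed: Ferraro wins 13–8.
Ferraro–Okafor: Ferraro 13–8.
Ahmed vs Okafor: Ahmed wins 14–7.
Ferraro beats each of Yilmaz, Mbeki, Larsen, Ahmed, Okafor — Ferraro is the Condorcet winner.

Ferraro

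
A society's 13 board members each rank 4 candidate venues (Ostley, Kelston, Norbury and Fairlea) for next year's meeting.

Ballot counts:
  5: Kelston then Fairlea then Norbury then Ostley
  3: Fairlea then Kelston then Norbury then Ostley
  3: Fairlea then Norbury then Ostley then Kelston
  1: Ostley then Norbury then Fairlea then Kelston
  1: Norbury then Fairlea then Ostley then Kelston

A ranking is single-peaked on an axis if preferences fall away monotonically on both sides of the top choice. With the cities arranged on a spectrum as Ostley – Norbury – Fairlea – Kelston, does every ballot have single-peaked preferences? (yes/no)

Axis positions: Ostley=1, Norbury=2, Fairlea=3, Kelston=4.
Group 1 (peak Kelston at position 4): ranking walks positions 4-3-2-1, expanding outward from the peak — single-peaked.
Group 2 (peak Fairlea at position 3): ranking walks positions 3-4-2-1, expanding outward from the peak — single-peaked.
Group 3 (peak Fairlea at position 3): ranking walks positions 3-2-1-4, expanding outward from the peak — single-peaked.
Group 4 (peak Ostley at position 1): ranking walks positions 1-2-3-4, expanding outward from the peak — single-peaked.
Group 5 (peak Norbury at position 2): ranking walks positions 2-3-1-4, expanding outward from the peak — single-peaked.
Every ranking is single-peaked on this axis.

yes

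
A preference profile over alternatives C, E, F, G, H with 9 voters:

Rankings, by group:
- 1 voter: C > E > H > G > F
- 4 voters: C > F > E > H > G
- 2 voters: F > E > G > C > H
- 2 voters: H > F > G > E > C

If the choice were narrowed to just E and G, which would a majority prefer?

Ballots ranking E above G: 1 + 4 + 2 = 7.
Ballots ranking G above E: 9 − 7 = 2.
E wins the head-to-head 7–2.

E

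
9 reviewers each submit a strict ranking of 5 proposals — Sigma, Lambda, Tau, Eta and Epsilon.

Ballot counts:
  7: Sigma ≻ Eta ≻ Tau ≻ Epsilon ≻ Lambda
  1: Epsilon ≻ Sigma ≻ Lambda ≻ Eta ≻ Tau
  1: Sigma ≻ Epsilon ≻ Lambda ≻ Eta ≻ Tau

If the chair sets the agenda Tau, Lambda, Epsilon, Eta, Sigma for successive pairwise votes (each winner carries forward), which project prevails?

Sigma

Round 1: Tau vs Lambda — 7–2, Tau advances.
Round 2: Tau vs Epsilon — 7–2, Tau advances.
Round 3: Tau vs Eta — 0–9, Eta advances.
Round 4: Eta vs Sigma — 0–9, Sigma advances.
The agenda winner is Sigma.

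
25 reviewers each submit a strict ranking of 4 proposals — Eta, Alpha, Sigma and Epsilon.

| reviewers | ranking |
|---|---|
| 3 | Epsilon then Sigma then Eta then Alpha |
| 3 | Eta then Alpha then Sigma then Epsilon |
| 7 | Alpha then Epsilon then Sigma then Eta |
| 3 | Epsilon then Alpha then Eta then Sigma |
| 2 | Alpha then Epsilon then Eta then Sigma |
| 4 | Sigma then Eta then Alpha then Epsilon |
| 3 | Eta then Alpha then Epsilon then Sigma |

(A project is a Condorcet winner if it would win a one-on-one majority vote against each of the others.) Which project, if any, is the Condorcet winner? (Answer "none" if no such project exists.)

none

Pairwise majorities:
Eta vs Alpha: Eta wins 13–12.
Eta vs Sigma: Sigma, 14–11.
Eta vs Epsilon: Epsilon, 15–10.
Alpha–Sigma: Alpha 18–7.
Alpha vs Epsilon: Alpha, 19–6.
Sigma–Epsilon: Epsilon 18–7.
No project is unbeaten: Eta loses to Sigma; Alpha loses to Eta; Sigma loses to Alpha; Epsilon loses to Alpha. In particular Eta → Alpha → Sigma → Eta is a majority cycle — no Condorcet winner exists.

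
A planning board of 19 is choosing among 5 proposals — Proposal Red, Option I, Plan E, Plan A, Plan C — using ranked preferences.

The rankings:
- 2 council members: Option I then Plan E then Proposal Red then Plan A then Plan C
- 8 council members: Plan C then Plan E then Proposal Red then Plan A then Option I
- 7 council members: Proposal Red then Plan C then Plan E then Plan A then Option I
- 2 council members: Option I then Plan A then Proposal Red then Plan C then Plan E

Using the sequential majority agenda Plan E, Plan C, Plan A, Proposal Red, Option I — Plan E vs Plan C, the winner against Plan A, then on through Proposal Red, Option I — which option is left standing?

Proposal Red

Round 1: Plan E vs Plan C — 2–17, Plan C advances.
Round 2: Plan C vs Plan A — 15–4, Plan C advances.
Round 3: Plan C vs Proposal Red — 8–11, Proposal Red advances.
Round 4: Proposal Red vs Option I — 15–4, Proposal Red advances.
The agenda winner is Proposal Red.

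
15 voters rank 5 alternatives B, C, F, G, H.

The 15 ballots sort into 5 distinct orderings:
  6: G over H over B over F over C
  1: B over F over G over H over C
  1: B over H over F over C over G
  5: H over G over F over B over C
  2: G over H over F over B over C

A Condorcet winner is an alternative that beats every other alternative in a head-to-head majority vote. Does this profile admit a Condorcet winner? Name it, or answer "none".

Pairwise majorities:
B vs C: B wins 15–0.
B–F: B 8–7.
B–G: G 13–2.
B vs H: H, 13–2.
C vs F: F wins 15–0.
C–G: G 14–1.
C–H: H 15–0.
F vs G: G, 13–2.
F vs H: H wins 14–1.
G vs H: G, 9–6.
Only G has no losses; G is the Condorcet winner.

G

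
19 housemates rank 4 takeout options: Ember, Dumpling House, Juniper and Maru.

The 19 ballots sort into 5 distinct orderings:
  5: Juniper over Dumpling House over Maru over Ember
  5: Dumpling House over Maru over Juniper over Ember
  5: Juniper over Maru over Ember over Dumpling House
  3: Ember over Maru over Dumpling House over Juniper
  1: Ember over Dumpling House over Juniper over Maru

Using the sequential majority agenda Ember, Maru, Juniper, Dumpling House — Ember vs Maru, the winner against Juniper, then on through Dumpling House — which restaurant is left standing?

Juniper

Round 1: Ember vs Maru — 4–15, Maru advances.
Round 2: Maru vs Juniper — 8–11, Juniper advances.
Round 3: Juniper vs Dumpling House — 10–9, Juniper advances.
The agenda winner is Juniper.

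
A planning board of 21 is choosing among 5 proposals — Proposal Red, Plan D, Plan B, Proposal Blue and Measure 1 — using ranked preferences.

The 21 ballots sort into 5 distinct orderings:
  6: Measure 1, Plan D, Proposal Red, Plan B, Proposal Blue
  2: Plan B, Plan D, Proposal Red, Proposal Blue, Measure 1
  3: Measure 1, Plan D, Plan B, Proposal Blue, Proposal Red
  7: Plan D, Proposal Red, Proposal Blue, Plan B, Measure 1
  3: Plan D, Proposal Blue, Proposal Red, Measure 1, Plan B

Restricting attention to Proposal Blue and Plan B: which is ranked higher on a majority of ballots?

Ballots ranking Proposal Blue above Plan B: 7 + 3 = 10.
Ballots ranking Plan B above Proposal Blue: 21 − 10 = 11.
Plan B wins the head-to-head 11–10.

Plan B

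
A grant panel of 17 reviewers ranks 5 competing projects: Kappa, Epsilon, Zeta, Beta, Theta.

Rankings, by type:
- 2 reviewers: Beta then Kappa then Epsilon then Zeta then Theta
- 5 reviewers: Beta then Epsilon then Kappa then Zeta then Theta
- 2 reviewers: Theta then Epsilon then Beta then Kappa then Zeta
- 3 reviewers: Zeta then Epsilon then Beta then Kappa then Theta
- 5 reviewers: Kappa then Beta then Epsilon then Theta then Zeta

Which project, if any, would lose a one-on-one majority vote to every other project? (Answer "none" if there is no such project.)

Head-to-head results (17 reviewers):
Kappa vs Epsilon: Epsilon, 10–7.
Kappa vs Zeta: Kappa, 14–3.
Kappa vs Beta: Kappa preferred on 5 ballots; Beta wins 12–5.
Kappa–Theta: Kappa 15–2.
Epsilon vs Zeta: 14 to 3, Epsilon.
Epsilon vs Beta: Epsilon is ranked higher on 2+3 = 5 ballots, Beta on 12. Beta wins 12–5.
Epsilon vs Theta: Epsilon, 15–2.
Zeta vs Beta: 3 to 14, Beta.
Zeta vs Theta: Zeta, 10–7.
Beta vs Theta: 2+5+3+5 = 15 for Beta, 2 for Theta — Beta by 15–2.
Theta is beaten in every head-to-head and is the Condorcet loser.

Theta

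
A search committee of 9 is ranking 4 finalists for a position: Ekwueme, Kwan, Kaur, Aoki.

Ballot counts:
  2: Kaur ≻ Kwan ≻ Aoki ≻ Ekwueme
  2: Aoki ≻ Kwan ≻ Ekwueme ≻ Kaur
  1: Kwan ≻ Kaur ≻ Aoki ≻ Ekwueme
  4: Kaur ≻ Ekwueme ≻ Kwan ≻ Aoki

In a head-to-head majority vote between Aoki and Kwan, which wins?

Ballots ranking Aoki above Kwan: 2.
Ballots ranking Kwan above Aoki: 9 − 2 = 7.
Kwan wins the head-to-head 7–2.

Kwan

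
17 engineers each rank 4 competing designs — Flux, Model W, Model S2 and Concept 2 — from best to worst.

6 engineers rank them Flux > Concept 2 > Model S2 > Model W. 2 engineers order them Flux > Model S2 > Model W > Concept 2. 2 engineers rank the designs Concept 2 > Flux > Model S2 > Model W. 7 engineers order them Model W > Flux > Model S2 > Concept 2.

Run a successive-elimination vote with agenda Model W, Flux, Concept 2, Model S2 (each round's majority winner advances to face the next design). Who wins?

Flux

Round 1: Model W vs Flux — 7–10, Flux advances.
Round 2: Flux vs Concept 2 — 15–2, Flux advances.
Round 3: Flux vs Model S2 — 17–0, Flux advances.
The agenda winner is Flux.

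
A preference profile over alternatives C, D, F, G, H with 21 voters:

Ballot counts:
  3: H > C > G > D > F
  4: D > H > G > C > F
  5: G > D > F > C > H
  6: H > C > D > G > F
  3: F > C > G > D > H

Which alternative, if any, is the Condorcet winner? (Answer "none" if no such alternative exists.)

Head-to-head results (21 voters):
C vs D: C preferred on 3+6+3 = 12 ballots; C wins 12–9.
C vs F: C is ranked higher on 3+4+6 = 13 ballots, F on 8. C wins 13–8.
C vs G: 12 to 9, C.
C vs H: C preferred on 5+3 = 8 ballots; H wins 13–8.
D vs F: D is ranked higher on 3+4+5+6 = 18 ballots, F on 3. D wins 18–3.
D vs G: D preferred on 4+6 = 10 ballots; G wins 11–10.
D vs H: D preferred on 4+5+3 = 12 ballots; D wins 12–9.
F vs G: 3 to 18, G.
F vs H: 8 to 13, H.
G vs H: 5+3 = 8 for G, 13 for H — H by 13–8.
No alternative is unbeaten: C loses to H; D loses to C; F loses to C; G loses to C; H loses to D. In particular C > D > H > C is a majority cycle — no Condorcet winner exists.

none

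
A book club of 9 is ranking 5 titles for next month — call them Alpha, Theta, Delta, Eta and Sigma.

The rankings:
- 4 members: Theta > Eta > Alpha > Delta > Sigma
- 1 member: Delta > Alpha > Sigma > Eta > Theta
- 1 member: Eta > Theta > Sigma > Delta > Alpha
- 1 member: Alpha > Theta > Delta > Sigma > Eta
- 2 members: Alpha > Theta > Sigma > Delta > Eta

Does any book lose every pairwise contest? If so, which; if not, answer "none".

Sigma

Head-to-head results (9 members):
Alpha vs Theta: Theta, 5–4.
Alpha vs Delta: Alpha is ranked higher on 4+1+2 = 7 ballots, Delta on 2. Alpha wins 7–2.
Alpha vs Eta: Eta, 5–4.
Alpha vs Sigma: Alpha is ranked higher on 4+1+1+2 = 8 ballots, Sigma on 1. Alpha wins 8–1.
Theta–Delta: Theta 8–1.
Theta vs Eta: Theta, 7–2.
Theta vs Sigma: Theta, 8–1.
Delta vs Eta: Eta wins 5–4.
Delta vs Sigma: 4+1+1 = 6 for Delta, 3 for Sigma — Delta by 6–3.
Eta vs Sigma: 4+1 = 5 for Eta, 4 for Sigma — Eta by 5–4.
Only Sigma has no wins; Sigma is the Condorcet loser.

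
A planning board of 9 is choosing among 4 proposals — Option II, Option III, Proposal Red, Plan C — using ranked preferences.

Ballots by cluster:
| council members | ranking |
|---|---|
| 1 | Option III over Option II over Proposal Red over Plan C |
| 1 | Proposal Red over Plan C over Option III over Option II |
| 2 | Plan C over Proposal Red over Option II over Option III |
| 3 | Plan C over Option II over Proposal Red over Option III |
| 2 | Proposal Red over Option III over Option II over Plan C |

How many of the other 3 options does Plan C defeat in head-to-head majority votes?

Plan C against each rival (9 council members):
Plan C vs Option II: Plan C, 6–3.
Plan C vs Option III: Plan C, 6–3.
Plan C vs Proposal Red: Plan C wins 5–4.
Plan C beats Option II, Option III, Proposal Red — 3 pairwise wins.

3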